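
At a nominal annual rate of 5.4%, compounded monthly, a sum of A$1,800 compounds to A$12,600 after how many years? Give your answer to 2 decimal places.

Periodic rate i = 0.054/12 = 0.0045.
n = ln(12600/1800) / ln(1+0.0045) = ln(7.00000) / 0.004490 = 433.3967 months
= 433.3967/12 years

36.12 years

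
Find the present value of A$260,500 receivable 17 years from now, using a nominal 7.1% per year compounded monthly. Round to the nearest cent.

A$78,191.39

i = 0.071/12 = 0.00591667 per month; n = 17·12 = 204.
PV = 260,500 / (1 + 0.00591667)^204 = 260,500 / 3.331569 = 78,191.3906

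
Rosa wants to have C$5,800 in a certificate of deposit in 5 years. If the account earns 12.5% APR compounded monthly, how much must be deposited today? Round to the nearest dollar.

Periodic rate i = 0.125/12 = 0.0104167; n = 5 × 12 = 60 periods.
PV = FV·(1+i)^(−n) = 5,800 × 0.536995 = 3,114.5687

C$3,115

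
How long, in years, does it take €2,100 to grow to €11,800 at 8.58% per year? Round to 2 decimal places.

n = ln(11800/2100) / ln(1+0.0858) = ln(5.61905) / 0.082317 = 20.9697 years

20.97 years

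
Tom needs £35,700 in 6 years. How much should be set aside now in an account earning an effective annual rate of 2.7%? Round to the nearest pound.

PV = FV·(1+i)^(−n) = 35,700 × 0.852270 = 30,426.0486

£30,426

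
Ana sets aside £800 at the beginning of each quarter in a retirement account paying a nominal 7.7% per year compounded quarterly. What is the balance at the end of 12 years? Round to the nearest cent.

Periodic rate i = 0.077/4 = 0.01925; n = 12 × 4 = 48 periods.
Accumulation factor s(48|0.01925) × (1+i) = 79.280290; FV = 800 × 79.280290 = 63,424.2320
(Beginning-of-period payments → annuity-due factor ×(1+i).)

£63,424.23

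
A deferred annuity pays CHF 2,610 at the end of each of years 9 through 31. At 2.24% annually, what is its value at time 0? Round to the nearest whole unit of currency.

CHF 38,961

PV at t=8 (ordinary 23-year annuity): 2610 × a(23|0.0224) = 2610 × 17.822001 = 46,515.4216
PV₀ = 46,515.4216 / (1+0.0224)^8 = 46,515.4216 / 1.193897 = 38,961.0126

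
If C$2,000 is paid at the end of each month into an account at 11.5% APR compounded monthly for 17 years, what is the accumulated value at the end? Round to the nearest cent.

C$1,251,854.84

Periodic rate i = 0.115/12 = 0.00958333; n = 17 × 12 = 204 periods.
FV = 2000 × [(1+0.00958333)^204 − 1] / 0.00958333 = 2000 × 625.927421 = 1,251,854.8428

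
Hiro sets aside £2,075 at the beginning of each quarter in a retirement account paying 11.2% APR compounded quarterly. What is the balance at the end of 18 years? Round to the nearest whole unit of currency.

£480,180

With 4 periods per year: i = 0.028, n = 72.
FV = 2075 × [(1+0.028)^72 − 1] / 0.028 × (1+i) = 2075 × 231.411967 = 480,179.8318
Payments are at the start of each period, so multiply by (1+i).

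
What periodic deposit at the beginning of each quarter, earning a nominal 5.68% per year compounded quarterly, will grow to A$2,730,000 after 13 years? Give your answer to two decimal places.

A$35,334.79

Periodic rate i = 0.0568/4 = 0.0142; n = 13 × 4 = 52 periods.
PMT = 2.73e+06 / ( [(1+0.0142)^52 − 1] / 0.0142 × (1+i) ) = 2.73e+06 / 77.260968 = 35,334.7890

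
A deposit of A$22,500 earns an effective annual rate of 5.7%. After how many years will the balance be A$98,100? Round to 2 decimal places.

n = ln(98100/22500) / ln(1+0.057) = ln(4.36000) / 0.055435 = 26.5623 years

26.56 years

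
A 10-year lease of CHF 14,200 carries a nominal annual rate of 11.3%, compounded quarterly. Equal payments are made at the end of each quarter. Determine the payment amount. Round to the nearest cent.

With 4 periods per year: i = 0.02825, n = 40.
Annuity-PV factor = 23.782866; PMT = 14200 / 23.782866 = 597.0685

CHF 597.07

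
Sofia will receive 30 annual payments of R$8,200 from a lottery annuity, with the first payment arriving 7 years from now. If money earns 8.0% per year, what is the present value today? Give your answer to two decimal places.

R$58,173.37

Value one period before first payment (t=6): 8200 × [1 − (1+0.08)^(−30)] / 0.08 = 8200 × 11.257783 = 92,313.8234
PV₀ = 92,313.8234 / (1+0.08)^6 = 92,313.8234 / 1.586874 = 58,173.3677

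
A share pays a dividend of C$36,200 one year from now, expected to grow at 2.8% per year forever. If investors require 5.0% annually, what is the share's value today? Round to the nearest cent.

C$1,645,454.55

PV = D₁/(r − g) = 36200/(0.05 − 0.028) = 1,645,454.5455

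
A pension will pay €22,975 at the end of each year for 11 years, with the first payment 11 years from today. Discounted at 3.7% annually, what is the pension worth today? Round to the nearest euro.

Value one period before first payment (t=10): 22975 × [1 − (1+0.037)^(−11)] / 0.037 = 22975 × 8.903949 = 204,568.2327
PV₀ = 204,568.2327 / (1+0.037)^10 = 204,568.2327 / 1.438095 = 142,249.4610

€142,249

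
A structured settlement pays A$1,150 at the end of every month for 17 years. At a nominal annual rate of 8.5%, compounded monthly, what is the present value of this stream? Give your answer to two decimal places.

With 12 periods per year: i = 0.00708333, n = 204.
PV = 1150 × [1 − (1+0.00708333)^(−204)] / 0.00708333 = 1150 × 107.724713 = 123,883.4195

A$123,883.42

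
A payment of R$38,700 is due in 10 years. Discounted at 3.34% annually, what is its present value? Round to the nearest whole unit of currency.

R$27,863

Discount factor = (1+0.0334)^(−10) = 0.719972; PV = 38,700 × 0.719972 = 27,862.9049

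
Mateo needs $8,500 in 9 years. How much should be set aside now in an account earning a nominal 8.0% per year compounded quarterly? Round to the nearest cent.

$4,166.90

Periodic rate i = 0.08/4 = 0.02; n = 9 × 4 = 36 periods.
Discount factor = (1+0.02)^(−36) = 0.490223; PV = 8,500 × 0.490223 = 4,166.8968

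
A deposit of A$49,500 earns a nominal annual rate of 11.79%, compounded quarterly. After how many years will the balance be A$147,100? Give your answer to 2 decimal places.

9.37 years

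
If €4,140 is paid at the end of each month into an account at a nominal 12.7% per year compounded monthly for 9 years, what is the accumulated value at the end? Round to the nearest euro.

€828,280

Periodic rate i = 0.127/12 = 0.0105833; n = 9 × 12 = 108 periods.
FV = 4140 × [(1+0.0105833)^108 − 1] / 0.0105833 = 4140 × 200.067713 = 828,280.3331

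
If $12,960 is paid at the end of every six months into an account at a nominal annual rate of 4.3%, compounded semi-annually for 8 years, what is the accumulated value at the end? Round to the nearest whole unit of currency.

$244,399

Periodic rate i = 0.043/2 = 0.0215; n = 8 × 2 = 16 periods.
FV = 12960 × [(1+0.0215)^16 − 1] / 0.0215 = 12960 × 18.857919 = 244,398.6318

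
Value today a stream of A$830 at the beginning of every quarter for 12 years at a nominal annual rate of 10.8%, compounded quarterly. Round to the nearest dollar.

i = 0.108/4 = 0.027 per quarter; n = 12·4 = 48.
PV = PMT · [1 − (1+i)^(−n)] / i × (1+i) = 830 · 27.448758 = 22,782.4690
(Beginning-of-period payments → annuity-due factor ×(1+i).)

A$22,782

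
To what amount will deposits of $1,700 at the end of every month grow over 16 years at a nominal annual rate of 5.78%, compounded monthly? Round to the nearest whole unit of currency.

i = 0.0578/12 = 0.00481667 per month; n = 16·12 = 192.
FV = 1700 × [(1+0.00481667)^192 − 1] / 0.00481667 = 1700 × 314.693245 = 534,978.5170

$534,979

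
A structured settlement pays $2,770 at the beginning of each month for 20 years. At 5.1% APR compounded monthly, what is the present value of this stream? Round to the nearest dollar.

i = 0.051/12 = 0.00425 per month; n = 20·12 = 240.
PV = PMT · [1 − (1+i)^(−n)] / i × (1+i) = 2770 · 150.903292 = 418,002.1185
Payments are at the start of each period, so multiply by (1+i).

$418,002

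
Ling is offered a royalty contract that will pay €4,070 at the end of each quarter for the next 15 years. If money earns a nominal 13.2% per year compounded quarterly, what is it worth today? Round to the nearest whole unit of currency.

Periodic rate i = 0.132/4 = 0.033; n = 15 × 4 = 60 periods.
PV = 4070 × [1 − (1+0.033)^(−60)] / 0.033 = 4070 × 25.983199 = 105,751.6207

€105,752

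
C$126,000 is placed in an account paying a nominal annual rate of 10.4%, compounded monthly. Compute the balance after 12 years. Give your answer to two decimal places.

C$436,550.89

With 12 periods per year: i = 0.00866667, n = 144.
126,000 × (1+0.00866667)^144 = 126,000 × 3.464690 = 436,550.8885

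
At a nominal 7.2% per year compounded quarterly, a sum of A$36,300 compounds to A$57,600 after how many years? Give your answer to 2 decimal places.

6.47 years

Periodic rate i = 0.072/4 = 0.018.
(1+i)^n = 57600/36300 = 1.58678, so n = ln 1.58678 / ln 1.018 = 25.8804 quarters
= 25.8804/4 years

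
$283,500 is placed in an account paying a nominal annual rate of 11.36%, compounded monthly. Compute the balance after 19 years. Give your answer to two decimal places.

i = 0.1136/12 = 0.00946667 per month; n = 19·12 = 228.
FV = 283,500 × (1 + 0.00946667)^228 = 2,429,546.0767

$2,429,546.08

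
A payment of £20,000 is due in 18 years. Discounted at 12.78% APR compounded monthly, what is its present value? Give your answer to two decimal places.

£2,028.90

With 12 periods per year: i = 0.01065, n = 216.
PV = 20,000 / (1 + 0.01065)^216 = 20,000 / 9.857540 = 2,028.9037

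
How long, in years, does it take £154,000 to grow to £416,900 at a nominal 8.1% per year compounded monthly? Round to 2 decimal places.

12.34 years

Periodic rate i = 0.081/12 = 0.00675.
(1+i)^n = 416900/154000 = 2.70714, so n = ln 2.70714 / ln 1.00675 = 148.0372 months
= 148.0372/12 years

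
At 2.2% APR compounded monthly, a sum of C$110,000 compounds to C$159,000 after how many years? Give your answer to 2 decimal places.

Periodic rate i = 0.022/12 = 0.00183333.
n = ln(159000/110000) / ln(1+0.00183333) = ln(1.44545) / 0.001832 = 201.1426 months
= 201.1426/12 years

16.76 years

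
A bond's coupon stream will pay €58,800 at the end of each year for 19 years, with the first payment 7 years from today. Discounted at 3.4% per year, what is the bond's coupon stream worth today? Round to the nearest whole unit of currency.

€665,365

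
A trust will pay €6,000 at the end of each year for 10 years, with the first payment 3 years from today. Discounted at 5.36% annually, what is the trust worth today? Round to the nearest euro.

€41,016

Value one period before first payment (t=2): 6000 × [1 − (1+0.0536)^(−10)] / 0.0536 = 6000 × 7.588501 = 45,531.0079
PV₀ = 45,531.0079 / (1+0.0536)^2 = 45,531.0079 / 1.110073 = 41,016.2300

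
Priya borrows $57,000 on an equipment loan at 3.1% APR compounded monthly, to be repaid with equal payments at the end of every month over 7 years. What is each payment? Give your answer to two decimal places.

$755.73

i = 0.031/12 = 0.00258333 per month; n = 7·12 = 84.
Annuity-PV factor = 75.423783; PMT = 57000 / 75.423783 = 755.7298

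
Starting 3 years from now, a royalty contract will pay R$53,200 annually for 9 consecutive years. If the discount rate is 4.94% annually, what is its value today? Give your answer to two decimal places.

R$344,292.23

Value one period before first payment (t=2): 53200 × [1 − (1+0.0494)^(−9)] / 0.0494 = 53200 × 7.126851 = 379,148.4960
PV₀ = 379,148.4960 / (1+0.0494)^2 = 379,148.4960 / 1.101240 = 344,292.2270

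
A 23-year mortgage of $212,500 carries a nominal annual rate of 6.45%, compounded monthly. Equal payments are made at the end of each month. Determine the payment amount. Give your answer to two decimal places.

i = 0.0645/12 = 0.005375 per month; n = 23·12 = 276.
Annuity-PV factor = 143.675291; PMT = 212500 / 143.675291 = 1,479.0295

$1,479.03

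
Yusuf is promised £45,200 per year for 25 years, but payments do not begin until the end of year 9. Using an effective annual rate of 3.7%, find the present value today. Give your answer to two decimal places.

Value one period before first payment (t=8): 45200 × [1 − (1+0.037)^(−25)] / 0.037 = 45200 × 16.129465 = 729,051.7992
Discount back 8 years: 729,051.7992 × (1+0.037)^(−8) = 729,051.7992 × 0.747773 = 545,165.4631

£545,165.46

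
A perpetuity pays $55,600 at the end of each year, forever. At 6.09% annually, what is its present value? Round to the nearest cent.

PV = PMT / i = 55600 / 0.0609 = 912,972.0854

$912,972.09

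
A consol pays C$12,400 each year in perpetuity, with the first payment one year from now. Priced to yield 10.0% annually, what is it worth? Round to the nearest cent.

C$124,000.00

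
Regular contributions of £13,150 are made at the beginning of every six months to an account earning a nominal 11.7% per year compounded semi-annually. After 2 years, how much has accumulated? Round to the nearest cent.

With 2 periods per year: i = 0.0585, n = 4.
FV = PMT · [(1+i)^n − 1] / i × (1+i) = 13150 · 4.620235 = 60,756.0931
Payments are at the start of each period, so multiply by (1+i).

£60,756.09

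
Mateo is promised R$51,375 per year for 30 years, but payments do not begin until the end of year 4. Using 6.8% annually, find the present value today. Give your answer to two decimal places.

R$534,019.25

Value one period before first payment (t=3): 51375 × [1 − (1+0.068)^(−30)] / 0.068 = 51375 × 12.662482 = 650,535.0025
PV₀ = 650,535.0025 / (1+0.068)^3 = 650,535.0025 / 1.218186 = 534,019.2481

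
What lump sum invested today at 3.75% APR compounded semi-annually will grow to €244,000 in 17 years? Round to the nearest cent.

Periodic rate i = 0.0375/2 = 0.01875; n = 17 × 2 = 34 periods.
PV = 244,000 / (1 + 0.01875)^34 = 244,000 / 1.880612 = 129,745.0169

€129,745.02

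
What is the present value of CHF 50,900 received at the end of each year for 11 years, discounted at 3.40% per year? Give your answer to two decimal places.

CHF 460,693.34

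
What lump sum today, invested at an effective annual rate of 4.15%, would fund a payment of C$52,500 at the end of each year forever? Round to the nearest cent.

PV = PMT / i = 52500 / 0.0415 = 1,265,060.2410

C$1,265,060.24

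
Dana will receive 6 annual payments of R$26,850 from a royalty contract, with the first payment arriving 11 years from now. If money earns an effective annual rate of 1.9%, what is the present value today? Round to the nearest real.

Value one period before first payment (t=10): 26850 × [1 − (1+0.019)^(−6)] / 0.019 = 26850 × 5.620383 = 150,907.2970
PV₀ = 150,907.2970 / (1+0.019)^10 = 150,907.2970 / 1.207096 = 125,016.8063

R$125,017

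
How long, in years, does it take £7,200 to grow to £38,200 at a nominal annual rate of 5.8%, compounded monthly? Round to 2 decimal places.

Periodic rate i = 0.058/12 = 0.00483333.
n = ln(38200/7200) / ln(1+0.00483333) = ln(5.30556) / 0.004822 = 346.0933 months
= 346.0933/12 years

28.84 years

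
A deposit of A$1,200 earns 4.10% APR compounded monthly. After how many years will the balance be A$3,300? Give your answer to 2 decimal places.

Periodic rate i = 0.041/12 = 0.00341667.
n = ln(3300/1200) / ln(1+0.00341667) = ln(2.75000) / 0.003411 = 296.5838 months
= 296.5838/12 years

24.72 years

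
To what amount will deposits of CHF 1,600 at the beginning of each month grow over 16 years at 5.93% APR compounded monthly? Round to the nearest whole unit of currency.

i = 0.0593/12 = 0.00494167 per month; n = 16·12 = 192.
FV = 1600 × [(1+0.00494167)^192 − 1] / 0.00494167 × (1+i) = 1600 × 320.614917 = 512,983.8665
Payments are at the start of each period, so multiply by (1+i).

CHF 512,984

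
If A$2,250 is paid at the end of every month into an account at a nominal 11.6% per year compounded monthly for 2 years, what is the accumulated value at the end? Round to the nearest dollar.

i = 0.116/12 = 0.00966667 per month; n = 2·12 = 24.
FV = PMT · [(1+i)^n − 1] / i = 2250 · 26.867113 = 60,451.0037

A$60,451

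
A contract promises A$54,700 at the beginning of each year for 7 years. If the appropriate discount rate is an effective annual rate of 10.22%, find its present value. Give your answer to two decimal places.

A$291,404.67

PV = 54700 × [1 − (1+0.1022)^(−7)] / 0.1022 × (1+i) = 54700 × 5.327325 = 291,404.6658
(annuity-due: payments at period start, so ×(1+i).)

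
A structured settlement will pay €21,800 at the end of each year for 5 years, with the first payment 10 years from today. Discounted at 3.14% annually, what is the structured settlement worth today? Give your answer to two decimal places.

€75,286.31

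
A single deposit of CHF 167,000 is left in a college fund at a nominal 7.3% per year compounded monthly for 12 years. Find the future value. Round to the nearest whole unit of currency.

With 12 periods per year: i = 0.00608333, n = 144.
FV = 167,000 × (1 + 0.00608333)^144 = 399,950.2120

CHF 399,950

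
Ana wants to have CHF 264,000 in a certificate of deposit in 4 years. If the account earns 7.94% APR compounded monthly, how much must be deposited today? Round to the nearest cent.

i = 0.0794/12 = 0.00661667 per month; n = 4·12 = 48.
Discount factor = (1+0.00661667)^(−48) = 0.728656; PV = 264,000 × 0.728656 = 192,365.1171

CHF 192,365.12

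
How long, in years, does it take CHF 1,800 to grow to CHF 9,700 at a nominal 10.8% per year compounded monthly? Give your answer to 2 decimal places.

Periodic rate i = 0.108/12 = 0.009.
(1+i)^n = 9700/1800 = 5.38889, so n = ln 5.38889 / ln 1.009 = 187.9897 months
= 187.9897/12 years

15.67 years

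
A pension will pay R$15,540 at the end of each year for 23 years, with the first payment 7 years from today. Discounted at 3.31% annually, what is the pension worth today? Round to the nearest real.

PV at t=6 (ordinary 23-year annuity): 15540 × a(23|0.0331) = 15540 × 15.925907 = 247,488.5872
PV₀ = 247,488.5872 / (1+0.0331)^6 = 247,488.5872 / 1.215778 = 203,564.0146

R$203,564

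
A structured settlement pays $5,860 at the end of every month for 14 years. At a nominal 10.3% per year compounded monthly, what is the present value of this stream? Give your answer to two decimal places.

Periodic rate i = 0.103/12 = 0.00858333; n = 14 × 12 = 168 periods.
PV = 5860 × [1 − (1+0.00858333)^(−168)] / 0.00858333 = 5860 × 88.786735 = 520,290.2655

$520,290.27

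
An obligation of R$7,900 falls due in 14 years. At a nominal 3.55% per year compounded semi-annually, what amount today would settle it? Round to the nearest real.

With 2 periods per year: i = 0.01775, n = 28.
PV = FV·(1+i)^(−n) = 7,900 × 0.611011 = 4,826.9854

R$4,827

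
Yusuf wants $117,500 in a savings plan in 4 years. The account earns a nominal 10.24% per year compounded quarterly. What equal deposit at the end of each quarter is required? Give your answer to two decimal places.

Periodic rate i = 0.1024/4 = 0.0256; n = 4 × 4 = 16 periods.
PMT = 117500 / ( [(1+0.0256)^16 − 1] / 0.0256 ) = 117500 / 19.471504 = 6,034.4595

$6,034.46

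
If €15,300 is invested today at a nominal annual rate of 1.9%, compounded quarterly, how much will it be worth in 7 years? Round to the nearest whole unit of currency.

With 4 periods per year: i = 0.00475, n = 28.
FV = 15,300 × (1 + 0.00475)^28 = 17,470.9229

€17,471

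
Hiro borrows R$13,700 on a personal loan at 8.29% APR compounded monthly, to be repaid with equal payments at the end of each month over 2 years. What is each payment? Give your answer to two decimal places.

R$621.43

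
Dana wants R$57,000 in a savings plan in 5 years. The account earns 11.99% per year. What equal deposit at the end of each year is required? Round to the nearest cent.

FV-annuity factor = 6.351585; PMT = 57000 / 6.351585 = 8,974.1377

R$8,974.14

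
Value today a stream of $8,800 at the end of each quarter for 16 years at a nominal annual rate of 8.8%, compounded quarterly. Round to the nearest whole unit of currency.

With 4 periods per year: i = 0.022, n = 64.
PV = PMT · [1 − (1+i)^(−n)] / i = 8800 · 34.163868 = 300,642.0413

$300,642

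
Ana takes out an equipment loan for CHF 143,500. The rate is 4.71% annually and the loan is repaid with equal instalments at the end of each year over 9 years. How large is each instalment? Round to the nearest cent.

CHF 19,929.12

PMT = 143500 / ( [1 − (1+0.0471)^(−9)] / 0.0471 ) = 143500 / 7.200518 = 19,929.1207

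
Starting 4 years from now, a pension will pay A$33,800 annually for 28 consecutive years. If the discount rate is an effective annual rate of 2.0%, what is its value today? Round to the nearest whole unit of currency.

A$677,819

PV at t=3 (ordinary 28-year annuity): 33800 × a(28|0.02) = 33800 × 21.281272 = 719,307.0056
Discount back 3 years: 719,307.0056 × (1+0.02)^(−3) = 719,307.0056 × 0.942322 = 677,819.0568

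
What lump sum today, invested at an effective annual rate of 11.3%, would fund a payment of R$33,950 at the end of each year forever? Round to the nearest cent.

R$300,442.48

PV = PMT / i = 33950 / 0.113 = 300,442.4779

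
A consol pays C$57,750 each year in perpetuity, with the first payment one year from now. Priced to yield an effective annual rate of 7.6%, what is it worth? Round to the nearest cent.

PV = C/r = 57750/0.076 = 759,868.4211

C$759,868.42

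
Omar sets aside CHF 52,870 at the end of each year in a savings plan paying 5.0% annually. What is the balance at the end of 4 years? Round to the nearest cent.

FV = PMT · [(1+i)^n − 1] / i = 52870 · 4.310125 = 227,876.3088

CHF 227,876.31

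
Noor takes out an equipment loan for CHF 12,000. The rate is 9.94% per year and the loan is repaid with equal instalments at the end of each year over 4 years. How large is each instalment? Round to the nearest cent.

PMT = 12000 / ( [1 − (1+0.0994)^(−4)] / 0.0994 ) = 12000 / 3.173987 = 3,780.7339

CHF 3,780.73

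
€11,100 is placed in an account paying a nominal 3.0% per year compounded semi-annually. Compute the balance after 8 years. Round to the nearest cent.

€14,085.74

With 2 periods per year: i = 0.015, n = 16.
FV = 11,100 × (1 + 0.015)^16 = 14,085.7396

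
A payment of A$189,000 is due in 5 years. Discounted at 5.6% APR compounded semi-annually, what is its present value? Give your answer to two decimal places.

A$143,393.89

Periodic rate i = 0.056/2 = 0.028; n = 5 × 2 = 10 periods.
Discount factor = (1+0.028)^(−10) = 0.758698; PV = 189,000 × 0.758698 = 143,393.8937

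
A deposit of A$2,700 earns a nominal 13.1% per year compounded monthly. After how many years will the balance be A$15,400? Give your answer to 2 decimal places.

Periodic rate i = 0.131/12 = 0.0109167.
(1+i)^n = 15400/2700 = 5.70370, so n = ln 5.70370 / ln 1.01092 = 160.3605 months
= 160.3605/12 years

13.36 years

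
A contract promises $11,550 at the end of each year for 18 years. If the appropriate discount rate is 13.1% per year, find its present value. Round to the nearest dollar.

PV = 11550 × [1 − (1+0.131)^(−18)] / 0.131 = 11550 × 6.801054 = 78,552.1748

$78,552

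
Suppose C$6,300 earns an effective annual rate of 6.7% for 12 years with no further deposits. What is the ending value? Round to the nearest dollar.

C$13,719

6,300 × (1+0.067)^12 = 6,300 × 2.177575 = 13,718.7197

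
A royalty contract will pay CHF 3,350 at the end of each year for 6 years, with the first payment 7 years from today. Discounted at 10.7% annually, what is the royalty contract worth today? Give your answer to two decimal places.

Value one period before first payment (t=6): 3350 × [1 − (1+0.107)^(−6)] / 0.107 = 3350 × 4.267352 = 14,295.6305
Discount back 6 years: 14,295.6305 × (1+0.107)^(−6) = 14,295.6305 × 0.543393 = 7,768.1498

CHF 7,768.15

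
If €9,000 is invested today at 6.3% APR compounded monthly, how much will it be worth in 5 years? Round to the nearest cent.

€12,322.18

With 12 periods per year: i = 0.00525, n = 60.
FV = 9,000 × (1 + 0.00525)^60 = 12,322.1762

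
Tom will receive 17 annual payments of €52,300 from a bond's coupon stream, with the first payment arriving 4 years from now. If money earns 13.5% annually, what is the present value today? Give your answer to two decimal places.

PV at t=3 (ordinary 17-year annuity): 52300 × a(17|0.135) = 52300 × 6.546936 = 342,404.7381
PV₀ = 342,404.7381 / (1+0.135)^3 = 342,404.7381 / 1.462135 = 234,181.2830

€234,181.28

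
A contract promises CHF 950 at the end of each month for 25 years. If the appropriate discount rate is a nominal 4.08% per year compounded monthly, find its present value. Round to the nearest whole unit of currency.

With 12 periods per year: i = 0.0034, n = 300.
PV = PMT · [1 − (1+i)^(−n)] / i = 950 · 187.876665 = 178,482.8320

CHF 178,483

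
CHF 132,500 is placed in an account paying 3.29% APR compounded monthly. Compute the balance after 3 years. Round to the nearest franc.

Periodic rate i = 0.0329/12 = 0.00274167; n = 3 × 12 = 36 periods.
FV = PV·(1+i)^n = 132,500 × 1.103586 = 146,225.1549

CHF 146,225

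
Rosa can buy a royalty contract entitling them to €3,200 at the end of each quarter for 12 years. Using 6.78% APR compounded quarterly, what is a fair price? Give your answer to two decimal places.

€104,534.83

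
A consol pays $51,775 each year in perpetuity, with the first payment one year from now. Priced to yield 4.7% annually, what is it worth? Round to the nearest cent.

$1,101,595.74

PV = C/r = 51775/0.047 = 1,101,595.7447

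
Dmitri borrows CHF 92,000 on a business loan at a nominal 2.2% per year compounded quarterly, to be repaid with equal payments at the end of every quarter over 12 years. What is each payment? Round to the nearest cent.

With 4 periods per year: i = 0.0055, n = 48.
Annuity-PV factor = 42.085590; PMT = 92000 / 42.085590 = 2,186.0214

CHF 2,186.02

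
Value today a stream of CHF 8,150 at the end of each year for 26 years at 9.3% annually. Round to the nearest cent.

Annuity factor a(26|0.093) = 9.687582; PV = 8150 × 9.687582 = 78,953.7945

CHF 78,953.79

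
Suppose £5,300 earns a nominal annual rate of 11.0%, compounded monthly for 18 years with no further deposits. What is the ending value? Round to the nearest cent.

£38,041.85

With 12 periods per year: i = 0.00916667, n = 216.
5,300 × (1+0.00916667)^216 = 5,300 × 7.177708 = 38,041.8512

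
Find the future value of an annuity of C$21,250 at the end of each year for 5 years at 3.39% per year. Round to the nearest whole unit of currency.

C$113,702

FV = 21250 × [(1+0.0339)^5 − 1] / 0.0339 = 21250 × 5.350688 = 113,702.1245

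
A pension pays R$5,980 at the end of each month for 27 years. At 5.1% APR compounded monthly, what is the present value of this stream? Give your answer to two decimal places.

With 12 periods per year: i = 0.00425, n = 324.
PV = PMT · [1 − (1+i)^(−n)] / i = 5980 · 175.747818 = 1,050,971.9511

R$1,050,971.95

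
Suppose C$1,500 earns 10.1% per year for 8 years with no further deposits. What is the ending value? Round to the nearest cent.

C$3,238.84

FV = PV·(1+i)^n = 1,500 × 2.159228 = 3,238.8424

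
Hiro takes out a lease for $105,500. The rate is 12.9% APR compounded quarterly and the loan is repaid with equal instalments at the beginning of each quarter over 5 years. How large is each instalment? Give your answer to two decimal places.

$7,013.41

i = 0.129/4 = 0.03225 per quarter; n = 5·4 = 20.
PMT = 105500 / ( [1 − (1+0.03225)^(−20)] / 0.03225 × (1+i) ) = 105500 / 15.042616 = 7,013.4077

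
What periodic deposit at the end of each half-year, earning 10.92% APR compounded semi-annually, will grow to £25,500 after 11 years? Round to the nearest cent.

Periodic rate i = 0.1092/2 = 0.0546; n = 11 × 2 = 22 periods.
PMT = 25500 / ( [(1+0.0546)^22 − 1] / 0.0546 ) = 25500 / 40.669526 = 627.0051

£627.01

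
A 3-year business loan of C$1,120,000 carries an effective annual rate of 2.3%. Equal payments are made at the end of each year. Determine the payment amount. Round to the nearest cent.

C$390,636.83

PMT = 1.12e+06 / ( [1 − (1+0.023)^(−3)] / 0.023 ) = 1.12e+06 / 2.867113 = 390,636.8264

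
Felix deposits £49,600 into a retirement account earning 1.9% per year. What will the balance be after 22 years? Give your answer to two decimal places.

FV = PV·(1+i)^n = 49,600 × 1.512976 = 75,043.6112

£75,043.61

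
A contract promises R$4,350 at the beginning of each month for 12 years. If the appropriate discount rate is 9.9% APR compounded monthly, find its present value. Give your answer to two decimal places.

R$368,776.27

Periodic rate i = 0.099/12 = 0.00825; n = 12 × 12 = 144 periods.
PV = 4350 × [1 − (1+0.00825)^(−144)] / 0.00825 × (1+i) = 4350 × 84.776153 = 368,776.2676
(Beginning-of-period payments → annuity-due factor ×(1+i).)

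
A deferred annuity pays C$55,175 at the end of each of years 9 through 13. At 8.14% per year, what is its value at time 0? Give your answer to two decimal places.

C$117,359.56

PV at t=8 (ordinary 5-year annuity): 55175 × a(5|0.0814) = 55175 × 3.978021 = 219,487.2938
Discount back 8 years: 219,487.2938 × (1+0.0814)^(−8) = 219,487.2938 × 0.534699 = 117,359.5571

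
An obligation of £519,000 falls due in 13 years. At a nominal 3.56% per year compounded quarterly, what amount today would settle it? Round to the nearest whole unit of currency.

£327,390

With 4 periods per year: i = 0.0089, n = 52.
PV = 519,000 / (1 + 0.0089)^52 = 519,000 / 1.585267 = 327,389.7001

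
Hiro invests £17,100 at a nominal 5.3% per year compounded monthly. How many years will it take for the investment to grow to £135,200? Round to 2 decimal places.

Periodic rate i = 0.053/12 = 0.00441667.
(1+i)^n = 135200/17100 = 7.90643, so n = ln 7.90643 / ln 1.00442 = 469.1863 months
= 469.1863/12 years

39.10 years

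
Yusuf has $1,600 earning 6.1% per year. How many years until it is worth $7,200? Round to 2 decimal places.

25.40 years

n = ln(7200/1600) / ln(1+0.061) = ln(4.50000) / 0.059212 = 25.4016 years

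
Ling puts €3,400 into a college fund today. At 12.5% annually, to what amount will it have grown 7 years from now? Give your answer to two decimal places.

FV = 3,400 × (1 + 0.125)^7 = 7,754.3710

€7,754.37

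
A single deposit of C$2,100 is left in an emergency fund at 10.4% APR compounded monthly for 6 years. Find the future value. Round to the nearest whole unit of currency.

Periodic rate i = 0.104/12 = 0.00866667; n = 6 × 12 = 72 periods.
FV = 2,100 × (1 + 0.00866667)^72 = 3,908.8721

C$3,909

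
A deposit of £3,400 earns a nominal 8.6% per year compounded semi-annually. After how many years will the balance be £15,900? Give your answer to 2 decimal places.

Periodic rate i = 0.086/2 = 0.043.
(1+i)^n = 15900/3400 = 4.67647, so n = ln 4.67647 / ln 1.043 = 36.6390 half-years
= 36.6390/2 years

18.32 years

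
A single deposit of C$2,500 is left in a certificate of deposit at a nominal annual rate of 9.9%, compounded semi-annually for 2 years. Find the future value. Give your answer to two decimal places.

i = 0.099/2 = 0.0495 per half-year; n = 2·2 = 4.
FV = 2,500 × (1 + 0.0495)^4 = 3,032.9816

C$3,032.98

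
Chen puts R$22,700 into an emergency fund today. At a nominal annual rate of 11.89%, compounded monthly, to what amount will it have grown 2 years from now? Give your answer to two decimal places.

R$28,760.26

i = 0.1189/12 = 0.00990833 per month; n = 2·12 = 24.
FV = PV·(1+i)^n = 22,700 × 1.266972 = 28,760.2593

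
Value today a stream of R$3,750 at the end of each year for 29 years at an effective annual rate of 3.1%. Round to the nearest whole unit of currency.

R$71,060

PV = 3750 × [1 − (1+0.031)^(−29)] / 0.031 = 3750 × 18.949322 = 71,059.9586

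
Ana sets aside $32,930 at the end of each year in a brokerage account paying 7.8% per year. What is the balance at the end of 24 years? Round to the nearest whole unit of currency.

$2,138,454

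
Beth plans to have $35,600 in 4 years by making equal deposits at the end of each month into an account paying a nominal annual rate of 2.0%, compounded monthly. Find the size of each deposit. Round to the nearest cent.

$713.01

i = 0.02/12 = 0.00166667 per month; n = 4·12 = 48.
PMT = 35600 / ( [(1+0.00166667)^48 − 1] / 0.00166667 ) = 35600 / 49.928959 = 713.0131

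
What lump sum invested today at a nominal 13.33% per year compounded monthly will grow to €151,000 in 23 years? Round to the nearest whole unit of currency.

€7,158

With 12 periods per year: i = 0.0111083, n = 276.
Discount factor = (1+0.0111083)^(−276) = 0.047406; PV = 151,000 × 0.047406 = 7,158.3771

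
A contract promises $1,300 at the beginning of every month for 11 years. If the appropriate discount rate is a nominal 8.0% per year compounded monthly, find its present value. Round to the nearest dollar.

$114,640

i = 0.08/12 = 0.00666667 per month; n = 11·12 = 132.
Annuity factor a(132|0.00666667) × (1+i) = 88.184604; PV = 1300 × 88.184604 = 114,639.9856
(annuity-due: payments at period start, so ×(1+i).)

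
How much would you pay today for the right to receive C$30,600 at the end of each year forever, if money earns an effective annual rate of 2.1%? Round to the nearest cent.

PV = PMT / i = 30600 / 0.021 = 1,457,142.8571

C$1,457,142.86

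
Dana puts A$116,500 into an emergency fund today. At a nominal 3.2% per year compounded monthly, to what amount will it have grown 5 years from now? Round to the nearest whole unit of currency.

A$136,685

i = 0.032/12 = 0.00266667 per month; n = 5·12 = 60.
FV = PV·(1+i)^n = 116,500 × 1.173261 = 136,684.9057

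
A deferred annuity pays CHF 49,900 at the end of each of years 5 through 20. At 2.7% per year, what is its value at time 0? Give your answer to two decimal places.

PV at t=4 (ordinary 16-year annuity): 49900 × a(16|0.027) = 49900 × 12.854095 = 641,419.3312
PV₀ = 641,419.3312 / (1+0.027)^4 = 641,419.3312 / 1.112453 = 576,580.9246

CHF 576,580.92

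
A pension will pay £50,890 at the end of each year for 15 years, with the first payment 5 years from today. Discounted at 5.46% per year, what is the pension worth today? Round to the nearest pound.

Value one period before first payment (t=4): 50890 × [1 − (1+0.0546)^(−15)] / 0.0546 = 50890 × 10.064317 = 512,173.1048
PV₀ = 512,173.1048 / (1+0.0546)^4 = 512,173.1048 / 1.236947 = 414,062.3104

£414,062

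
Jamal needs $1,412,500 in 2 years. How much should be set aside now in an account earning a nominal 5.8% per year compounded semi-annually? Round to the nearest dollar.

$1,259,874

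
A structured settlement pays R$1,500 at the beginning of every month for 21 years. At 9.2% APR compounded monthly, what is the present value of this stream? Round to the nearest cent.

With 12 periods per year: i = 0.00766667, n = 252.
PV = PMT · [1 − (1+i)^(−n)] / i × (1+i) = 1500 · 112.254570 = 168,381.8553
Payments are at the start of each period, so multiply by (1+i).

R$168,381.86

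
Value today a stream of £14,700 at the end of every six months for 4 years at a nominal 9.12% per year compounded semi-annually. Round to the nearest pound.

With 2 periods per year: i = 0.0456, n = 8.
PV = PMT · [1 − (1+i)^(−n)] / i = 14700 · 6.579747 = 96,722.2879

£96,722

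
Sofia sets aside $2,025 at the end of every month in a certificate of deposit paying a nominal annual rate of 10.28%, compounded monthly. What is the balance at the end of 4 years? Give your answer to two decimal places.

$119,605.94

i = 0.1028/12 = 0.00856667 per month; n = 4·12 = 48.
Accumulation factor s(48|0.00856667) = 59.064664; FV = 2025 × 59.064664 = 119,605.9444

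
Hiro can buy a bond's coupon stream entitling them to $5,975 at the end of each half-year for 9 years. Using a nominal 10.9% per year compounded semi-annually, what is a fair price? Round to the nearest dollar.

Periodic rate i = 0.109/2 = 0.0545; n = 9 × 2 = 18 periods.
Annuity factor a(18|0.0545) = 11.289269; PV = 5975 × 11.289269 = 67,453.3851

$67,453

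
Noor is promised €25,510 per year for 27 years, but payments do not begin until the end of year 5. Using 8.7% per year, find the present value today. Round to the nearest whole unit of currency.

PV at t=4 (ordinary 27-year annuity): 25510 × a(27|0.087) = 25510 × 10.285652 = 262,386.9716
Discount back 4 years: 262,386.9716 × (1+0.087)^(−4) = 262,386.9716 × 0.716278 = 187,942.1067

€187,942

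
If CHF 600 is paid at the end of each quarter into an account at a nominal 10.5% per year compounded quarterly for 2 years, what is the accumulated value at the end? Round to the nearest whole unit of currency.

CHF 5,265

With 4 periods per year: i = 0.02625, n = 8.
FV = 600 × [(1+0.02625)^8 − 1] / 0.02625 = 600 × 8.774881 = 5,264.9284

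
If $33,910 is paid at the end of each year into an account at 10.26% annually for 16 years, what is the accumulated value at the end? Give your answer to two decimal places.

Accumulation factor s(16|0.1026) = 36.762781; FV = 33910 × 36.762781 = 1,246,625.8878

$1,246,625.89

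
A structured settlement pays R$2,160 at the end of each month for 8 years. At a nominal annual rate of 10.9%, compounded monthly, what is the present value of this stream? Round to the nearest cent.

R$137,979.14

i = 0.109/12 = 0.00908333 per month; n = 8·12 = 96.
Annuity factor a(96|0.00908333) = 63.879232; PV = 2160 × 63.879232 = 137,979.1416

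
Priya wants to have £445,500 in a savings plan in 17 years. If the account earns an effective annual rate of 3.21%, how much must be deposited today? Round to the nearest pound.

£260,362

PV = FV·(1+i)^(−n) = 445,500 × 0.584426 = 260,361.9296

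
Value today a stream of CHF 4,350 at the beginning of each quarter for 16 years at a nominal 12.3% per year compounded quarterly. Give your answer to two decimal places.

With 4 periods per year: i = 0.03075, n = 64.
Annuity factor a(64|0.03075) × (1+i) = 28.695359; PV = 4350 × 28.695359 = 124,824.8133
(Beginning-of-period payments → annuity-due factor ×(1+i).)

CHF 124,824.81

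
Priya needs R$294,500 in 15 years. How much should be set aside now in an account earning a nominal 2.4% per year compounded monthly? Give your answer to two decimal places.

With 12 periods per year: i = 0.002, n = 180.
PV = 294,500 / (1 + 0.002)^180 = 294,500 / 1.432814 = 205,539.5605

R$205,539.56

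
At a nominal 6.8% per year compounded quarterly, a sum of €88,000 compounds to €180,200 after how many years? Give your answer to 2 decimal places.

Periodic rate i = 0.068/4 = 0.017.
n = ln(180200/88000) / ln(1+0.017) = ln(2.04773) / 0.016857 = 42.5180 quarters
= 42.5180/4 years

10.63 years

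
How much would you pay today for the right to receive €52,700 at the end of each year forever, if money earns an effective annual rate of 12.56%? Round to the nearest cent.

€419,585.99

PV = C/r = 52700/0.1256 = 419,585.9873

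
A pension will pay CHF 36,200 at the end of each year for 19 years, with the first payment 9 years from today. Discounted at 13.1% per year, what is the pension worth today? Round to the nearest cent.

PV at t=8 (ordinary 19-year annuity): 36200 × a(19|0.131) = 36200 × 6.897484 = 249,688.9110
Discount back 8 years: 249,688.9110 × (1+0.131)^(−8) = 249,688.9110 × 0.373507 = 93,260.6452

CHF 93,260.65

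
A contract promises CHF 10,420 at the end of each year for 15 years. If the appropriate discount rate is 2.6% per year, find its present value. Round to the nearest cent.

CHF 128,069.97

PV = PMT · [1 − (1+i)^(−n)] / i = 10420 · 12.290784 = 128,069.9708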